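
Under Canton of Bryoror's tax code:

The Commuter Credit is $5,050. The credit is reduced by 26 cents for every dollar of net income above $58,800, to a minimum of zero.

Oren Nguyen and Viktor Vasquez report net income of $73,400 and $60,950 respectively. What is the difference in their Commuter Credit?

Oren ($73,400): Commuter Credit: 26% of the $14,600 excess over $58,800 is $3,796; credit = $5,050 − $3,796 = $1,254.
Viktor ($60,950): Commuter Credit: 26% of the $2,150 excess over $58,800 is $559; credit = $5,050 − $559 = $4,491.
Difference: |$1,254 − $4,491| = $3,237.

$3,237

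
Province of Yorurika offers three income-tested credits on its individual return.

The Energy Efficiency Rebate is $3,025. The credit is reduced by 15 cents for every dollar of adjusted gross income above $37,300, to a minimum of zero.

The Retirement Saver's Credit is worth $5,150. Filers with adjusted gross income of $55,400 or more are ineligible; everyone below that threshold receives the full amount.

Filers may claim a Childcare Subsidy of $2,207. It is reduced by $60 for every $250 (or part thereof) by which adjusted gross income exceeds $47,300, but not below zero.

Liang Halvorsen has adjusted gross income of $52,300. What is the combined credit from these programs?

$6,932

Energy Efficiency Rebate: 15% of the $15,000 excess over $37,300 is $2,250; credit = $3,025 − $2,250 = $775.
Retirement Saver's Credit: $52,300 is below the $55,400 cutoff, so the full $5,150 applies.
Childcare Subsidy: income exceeds $47,300 by $5,000, which is 20 full-or-partial $250 increments; reduction = 20 × $60 = $1,200, leaving $1,007.
Total: $775 + $5,150 + $1,007 = $6,932.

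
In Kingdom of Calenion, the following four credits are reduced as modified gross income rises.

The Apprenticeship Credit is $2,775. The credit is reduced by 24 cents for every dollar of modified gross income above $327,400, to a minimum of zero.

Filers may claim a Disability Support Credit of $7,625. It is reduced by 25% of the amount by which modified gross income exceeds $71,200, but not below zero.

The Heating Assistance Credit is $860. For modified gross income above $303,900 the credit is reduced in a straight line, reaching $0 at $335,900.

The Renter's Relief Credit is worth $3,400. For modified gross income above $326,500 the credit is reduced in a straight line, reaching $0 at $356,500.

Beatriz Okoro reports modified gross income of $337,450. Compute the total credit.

$2,522

Apprenticeship Credit: 24% of the $10,050 excess over $327,400 is $2,412; credit = $2,775 − $2,412 = $363.
Disability Support Credit: 25% of the $266,250 excess over $71,200 is $66,562.50 ≥ base, so the credit is $0.
Heating Assistance Credit: $337,450 is at or above $335,900, so the credit is $0.
Renter's Relief Credit: $337,450 is $10,950 into a $30,000 phase-out range, leaving 19,050/30,000 of the credit: $3,400 × 19,050/30,000 = $2,159.
Total: $363 + $0 + $0 + $2,159 = $2,522.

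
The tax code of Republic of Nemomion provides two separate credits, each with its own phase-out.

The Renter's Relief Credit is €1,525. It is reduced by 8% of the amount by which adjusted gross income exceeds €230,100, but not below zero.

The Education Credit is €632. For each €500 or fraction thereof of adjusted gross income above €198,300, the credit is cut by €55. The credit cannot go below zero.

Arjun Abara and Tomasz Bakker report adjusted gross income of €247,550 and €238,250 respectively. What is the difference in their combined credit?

€744

Arjun (€247,550): Renter's Relief Credit: 8% of the €17,450 excess over €230,100 is €1,396; credit = €1,525 − €1,396 = €129. Education Credit: income exceeds €198,300 by €49,250 → 99 increments × €55 = €5,445 ≥ base, so the credit is €0. total €129 + €0 = €129
Tomasz (€238,250): Renter's Relief Credit: 8% of the €8,150 excess over €230,100 is €652; credit = €1,525 − €652 = €873. Education Credit: income exceeds €198,300 by €39,950 → 80 increments × €55 = €4,400 ≥ base, so the credit is €0. total €873 + €0 = €873
Difference: |€129 − €873| = €744.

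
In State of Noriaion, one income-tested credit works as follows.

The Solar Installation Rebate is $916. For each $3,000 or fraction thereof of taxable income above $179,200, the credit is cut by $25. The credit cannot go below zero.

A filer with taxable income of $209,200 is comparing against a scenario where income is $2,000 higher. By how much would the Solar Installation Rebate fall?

At $209,200 — income exceeds $179,200 by $30,000, which is 10 full-or-partial $3,000 increments; reduction = 10 × $25 = $250, leaving $666.
At $211,200 — income exceeds $179,200 by $32,000, which is 11 full-or-partial $3,000 increments; reduction = 11 × $25 = $275, leaving $641.
Lost: $666 − $641 = $25.

$25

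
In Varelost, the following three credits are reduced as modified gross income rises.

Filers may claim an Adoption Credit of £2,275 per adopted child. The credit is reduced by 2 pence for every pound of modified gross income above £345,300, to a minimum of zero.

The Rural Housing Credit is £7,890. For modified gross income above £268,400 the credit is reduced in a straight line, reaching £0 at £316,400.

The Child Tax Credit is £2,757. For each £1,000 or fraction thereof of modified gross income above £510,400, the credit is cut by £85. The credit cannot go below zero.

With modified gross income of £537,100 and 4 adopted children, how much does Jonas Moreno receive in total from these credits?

£5,726

Adoption Credit: base = 4 × £2,275 = £9,100. 2% of the £191,800 excess over £345,300 is £3,836; credit = £9,100 − £3,836 = £5,264.
Rural Housing Credit: £537,100 is at or above £316,400, so the credit is £0.
Child Tax Credit: income exceeds £510,400 by £26,700, which is 27 full-or-partial £1,000 increments; reduction = 27 × £85 = £2,295, leaving £462.
Total: £5,264 + £0 + £462 = £5,726.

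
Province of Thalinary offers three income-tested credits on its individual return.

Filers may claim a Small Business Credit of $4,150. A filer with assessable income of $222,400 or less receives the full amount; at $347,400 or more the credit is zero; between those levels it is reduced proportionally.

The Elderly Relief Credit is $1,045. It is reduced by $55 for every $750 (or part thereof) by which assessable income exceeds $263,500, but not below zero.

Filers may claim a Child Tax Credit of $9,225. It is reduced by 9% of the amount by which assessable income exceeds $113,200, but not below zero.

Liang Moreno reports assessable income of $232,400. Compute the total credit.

$4,863

Small Business Credit: $232,400 is $10,000 into a $125,000 phase-out range, leaving 115,000/125,000 of the credit: $4,150 × 115,000/125,000 = $3,818.
Elderly Relief Credit: $232,400 is at or below the $263,500 threshold, so the full $1,045 applies.
Child Tax Credit: 9% of the $119,200 excess over $113,200 is $10,728 ≥ base, so the credit is $0.
Total: $3,818 + $1,045 + $0 = $4,863.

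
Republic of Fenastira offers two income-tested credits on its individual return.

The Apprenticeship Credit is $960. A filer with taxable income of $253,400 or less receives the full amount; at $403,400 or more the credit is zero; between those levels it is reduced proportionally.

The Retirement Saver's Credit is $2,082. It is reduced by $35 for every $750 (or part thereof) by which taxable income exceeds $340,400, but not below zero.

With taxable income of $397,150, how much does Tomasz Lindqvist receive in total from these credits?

$40

Apprenticeship Credit: $397,150 is $143,750 into a $150,000 phase-out range, leaving 6,250/150,000 of the credit: $960 × 6,250/150,000 = $40.
Retirement Saver's Credit: income exceeds $340,400 by $56,750 → 76 increments × $35 = $2,660 ≥ base, so the credit is $0.
Total: $40 + $0 = $40.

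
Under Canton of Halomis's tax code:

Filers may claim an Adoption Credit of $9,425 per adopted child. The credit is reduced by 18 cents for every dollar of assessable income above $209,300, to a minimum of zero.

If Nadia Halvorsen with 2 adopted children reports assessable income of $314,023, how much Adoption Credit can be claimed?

$0

Adoption Credit: base = 2 × $9,425 = $18,850. 18% of the $104,723 excess over $209,300 is $18,850.14 ≥ base, so the credit is $0.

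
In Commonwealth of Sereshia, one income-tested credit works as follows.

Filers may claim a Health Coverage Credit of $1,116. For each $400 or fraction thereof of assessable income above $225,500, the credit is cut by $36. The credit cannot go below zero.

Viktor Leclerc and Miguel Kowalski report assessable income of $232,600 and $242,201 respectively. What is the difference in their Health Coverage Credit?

$468

Viktor ($232,600): Health Coverage Credit: income exceeds $225,500 by $7,100, which is 18 full-or-partial $400 increments; reduction = 18 × $36 = $648, leaving $468.
Miguel ($242,201): Health Coverage Credit: income exceeds $225,500 by $16,701 → 42 increments × $36 = $1,512 ≥ base, so the credit is $0.
Difference: |$468 − $0| = $468.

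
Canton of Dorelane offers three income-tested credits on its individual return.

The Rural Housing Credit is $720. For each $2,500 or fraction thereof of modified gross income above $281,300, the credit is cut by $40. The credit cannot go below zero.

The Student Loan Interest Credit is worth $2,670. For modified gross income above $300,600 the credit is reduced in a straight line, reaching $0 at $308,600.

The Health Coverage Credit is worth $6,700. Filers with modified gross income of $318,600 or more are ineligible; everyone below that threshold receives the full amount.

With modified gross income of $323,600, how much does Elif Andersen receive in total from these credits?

$40

Rural Housing Credit: income exceeds $281,300 by $42,300, which is 17 full-or-partial $2,500 increments; reduction = 17 × $40 = $680, leaving $40.
Student Loan Interest Credit: $323,600 is at or above $308,600, so the credit is $0.
Health Coverage Credit: $323,600 meets or exceeds the $318,600 cutoff, so the credit is $0.
Total: $40 + $0 + $0 = $40.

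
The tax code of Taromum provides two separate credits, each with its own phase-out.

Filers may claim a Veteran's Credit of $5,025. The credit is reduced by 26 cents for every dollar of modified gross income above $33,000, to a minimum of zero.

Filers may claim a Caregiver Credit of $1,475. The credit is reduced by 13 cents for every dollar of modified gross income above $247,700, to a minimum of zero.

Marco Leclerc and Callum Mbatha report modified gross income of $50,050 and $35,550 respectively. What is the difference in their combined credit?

$3,770

Marco ($50,050): Veteran's Credit: 26% of the $17,050 excess over $33,000 is $4,433; credit = $5,025 − $4,433 = $592. Caregiver Credit: $50,050 is at or below the $247,700 threshold, so the full $1,475 applies. total $592 + $1,475 = $2,067
Callum ($35,550): Veteran's Credit: 26% of the $2,550 excess over $33,000 is $663; credit = $5,025 − $663 = $4,362. Caregiver Credit: $35,550 is at or below the $247,700 threshold, so the full $1,475 applies. total $4,362 + $1,475 = $5,837
Difference: |$2,067 − $5,837| = $3,770.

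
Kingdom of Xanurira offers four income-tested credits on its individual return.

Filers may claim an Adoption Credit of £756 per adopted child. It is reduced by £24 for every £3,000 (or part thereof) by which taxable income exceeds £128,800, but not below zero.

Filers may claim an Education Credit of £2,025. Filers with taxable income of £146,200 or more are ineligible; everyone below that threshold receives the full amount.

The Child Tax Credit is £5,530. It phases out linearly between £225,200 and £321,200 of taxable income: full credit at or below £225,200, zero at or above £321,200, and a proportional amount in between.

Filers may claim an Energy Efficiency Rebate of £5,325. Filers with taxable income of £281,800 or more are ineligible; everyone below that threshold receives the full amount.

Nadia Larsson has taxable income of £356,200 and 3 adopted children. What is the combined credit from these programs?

£444

Adoption Credit: base = 3 × £756 = £2,268. income exceeds £128,800 by £227,400, which is 76 full-or-partial £3,000 increments; reduction = 76 × £24 = £1,824, leaving £444.
Education Credit: £356,200 meets or exceeds the £146,200 cutoff, so the credit is £0.
Child Tax Credit: £356,200 is at or above £321,200, so the credit is £0.
Energy Efficiency Rebate: £356,200 meets or exceeds the £281,800 cutoff, so the credit is £0.
Total: £444 + £0 + £0 + £0 = £444.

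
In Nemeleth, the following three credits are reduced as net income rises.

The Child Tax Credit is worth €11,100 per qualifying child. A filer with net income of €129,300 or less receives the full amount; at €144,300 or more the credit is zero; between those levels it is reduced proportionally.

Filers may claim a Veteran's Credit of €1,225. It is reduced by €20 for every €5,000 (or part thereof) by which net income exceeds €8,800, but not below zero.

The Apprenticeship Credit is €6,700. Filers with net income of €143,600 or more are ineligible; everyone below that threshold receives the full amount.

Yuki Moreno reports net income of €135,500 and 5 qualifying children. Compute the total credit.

Child Tax Credit: base = 5 × €11,100 = €55,500. €135,500 is €6,200 into a €15,000 phase-out range, leaving 8,800/15,000 of the credit: €55,500 × 8,800/15,000 = €32,560.
Veteran's Credit: income exceeds €8,800 by €126,700, which is 26 full-or-partial €5,000 increments; reduction = 26 × €20 = €520, leaving €705.
Apprenticeship Credit: €135,500 is below the €143,600 cutoff, so the full €6,700 applies.
Total: €32,560 + €705 + €6,700 = €39,965.

€39,965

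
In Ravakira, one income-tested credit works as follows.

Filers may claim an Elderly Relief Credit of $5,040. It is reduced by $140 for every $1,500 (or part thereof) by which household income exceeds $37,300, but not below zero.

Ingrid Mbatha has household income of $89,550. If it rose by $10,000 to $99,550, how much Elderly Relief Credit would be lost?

$140

At $89,550 — income exceeds $37,300 by $52,250, which is 35 full-or-partial $1,500 increments; reduction = 35 × $140 = $4,900, leaving $140.
At $99,550 — income exceeds $37,300 by $62,250 → 42 increments × $140 = $5,880 ≥ base, so the credit is $0.
Lost: $140 − $0 = $140.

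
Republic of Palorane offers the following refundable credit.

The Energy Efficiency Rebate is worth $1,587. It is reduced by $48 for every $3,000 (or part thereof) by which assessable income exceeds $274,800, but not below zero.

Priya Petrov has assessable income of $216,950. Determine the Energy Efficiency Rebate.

$1,587

Energy Efficiency Rebate: $216,950 is at or below the $274,800 threshold, so the full $1,587 applies.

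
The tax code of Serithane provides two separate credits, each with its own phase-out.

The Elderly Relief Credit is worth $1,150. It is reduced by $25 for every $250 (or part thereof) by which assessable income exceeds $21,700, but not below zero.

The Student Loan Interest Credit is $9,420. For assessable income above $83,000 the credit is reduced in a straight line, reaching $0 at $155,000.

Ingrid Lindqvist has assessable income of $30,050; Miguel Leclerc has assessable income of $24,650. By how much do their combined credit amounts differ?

Ingrid ($30,050): Elderly Relief Credit: income exceeds $21,700 by $8,350, which is 34 full-or-partial $250 increments; reduction = 34 × $25 = $850, leaving $300. Student Loan Interest Credit: $30,050 is at or below the $83,000 threshold, so the full $9,420 applies. total $300 + $9,420 = $9,720
Miguel ($24,650): Elderly Relief Credit: income exceeds $21,700 by $2,950, which is 12 full-or-partial $250 increments; reduction = 12 × $25 = $300, leaving $850. Student Loan Interest Credit: $24,650 is at or below the $83,000 threshold, so the full $9,420 applies. total $850 + $9,420 = $10,270
Difference: |$9,720 − $10,270| = $550.

$550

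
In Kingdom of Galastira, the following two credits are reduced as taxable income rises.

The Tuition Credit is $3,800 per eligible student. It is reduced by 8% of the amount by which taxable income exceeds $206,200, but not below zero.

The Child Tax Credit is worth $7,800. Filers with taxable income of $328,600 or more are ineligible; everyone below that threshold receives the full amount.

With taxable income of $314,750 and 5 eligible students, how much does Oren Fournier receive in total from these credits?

Tuition Credit: base = 5 × $3,800 = $19,000. 8% of the $108,550 excess over $206,200 is $8,684; credit = $19,000 − $8,684 = $10,316.
Child Tax Credit: $314,750 is below the $328,600 cutoff, so the full $7,800 applies.
Total: $10,316 + $7,800 = $18,116.

$18,116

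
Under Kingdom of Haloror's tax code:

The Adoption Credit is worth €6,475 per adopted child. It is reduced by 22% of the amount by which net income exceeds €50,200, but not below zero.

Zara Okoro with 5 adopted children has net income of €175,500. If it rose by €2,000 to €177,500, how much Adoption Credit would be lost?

At €175,500 — base = 5 × €6,475 = €32,375. 22% of the €125,300 excess over €50,200 is €27,566; credit = €32,375 − €27,566 = €4,809.
At €177,500 — base = 5 × €6,475 = €32,375. 22% of the €127,300 excess over €50,200 is €28,006; credit = €32,375 − €28,006 = €4,369.
Lost: €4,809 − €4,369 = €440.

€440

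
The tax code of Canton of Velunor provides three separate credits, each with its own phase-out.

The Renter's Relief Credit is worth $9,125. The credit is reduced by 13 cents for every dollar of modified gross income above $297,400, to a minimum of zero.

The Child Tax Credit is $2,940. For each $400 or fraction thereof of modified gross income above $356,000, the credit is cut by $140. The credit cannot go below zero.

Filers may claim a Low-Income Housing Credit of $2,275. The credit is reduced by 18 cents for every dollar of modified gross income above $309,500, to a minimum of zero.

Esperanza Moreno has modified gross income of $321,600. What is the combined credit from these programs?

$9,016

Renter's Relief Credit: 13% of the $24,200 excess over $297,400 is $3,146; credit = $9,125 − $3,146 = $5,979.
Child Tax Credit: $321,600 is at or below the $356,000 threshold, so the full $2,940 applies.
Low-Income Housing Credit: 18% of the $12,100 excess over $309,500 is $2,178; credit = $2,275 − $2,178 = $97.
Total: $5,979 + $2,940 + $97 = $9,016.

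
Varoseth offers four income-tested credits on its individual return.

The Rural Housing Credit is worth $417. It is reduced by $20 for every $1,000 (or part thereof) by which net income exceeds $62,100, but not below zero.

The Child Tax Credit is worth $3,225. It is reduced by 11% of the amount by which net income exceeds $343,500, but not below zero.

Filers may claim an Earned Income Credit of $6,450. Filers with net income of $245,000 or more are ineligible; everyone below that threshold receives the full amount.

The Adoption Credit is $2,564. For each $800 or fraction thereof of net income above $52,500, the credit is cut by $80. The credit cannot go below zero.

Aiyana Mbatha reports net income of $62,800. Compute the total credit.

$11,596

Rural Housing Credit: income exceeds $62,100 by $700, which is 1 full-or-partial $1,000 increment; reduction = 1 × $20 = $20, leaving $397.
Child Tax Credit: $62,800 is at or below the $343,500 threshold, so the full $3,225 applies.
Earned Income Credit: $62,800 is below the $245,000 cutoff, so the full $6,450 applies.
Adoption Credit: income exceeds $52,500 by $10,300, which is 13 full-or-partial $800 increments; reduction = 13 × $80 = $1,040, leaving $1,524.
Total: $397 + $3,225 + $6,450 + $1,524 = $11,596.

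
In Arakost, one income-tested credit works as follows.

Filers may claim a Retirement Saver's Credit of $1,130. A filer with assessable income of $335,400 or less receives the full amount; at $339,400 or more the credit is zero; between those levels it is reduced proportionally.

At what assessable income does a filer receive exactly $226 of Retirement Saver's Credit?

$338,600

$226 is 226/1,130 of the full $1,130, so 904/1,130 of the $4,000 range has been used: income = $335,400 + $4,000 × 904/1,130 = $338,600.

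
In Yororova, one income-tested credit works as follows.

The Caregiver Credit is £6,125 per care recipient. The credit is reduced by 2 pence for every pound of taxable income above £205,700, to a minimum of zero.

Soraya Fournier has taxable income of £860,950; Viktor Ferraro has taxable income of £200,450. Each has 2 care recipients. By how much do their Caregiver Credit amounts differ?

Soraya (£860,950): Caregiver Credit: base = 2 × £6,125 = £12,250. 2% of the £655,250 excess over £205,700 is £13,105 ≥ base, so the credit is £0.
Viktor (£200,450): Caregiver Credit: base = 2 × £6,125 = £12,250. £200,450 is at or below the £205,700 threshold, so the full £12,250 applies.
Difference: |£0 − £12,250| = £12,250.

£12,250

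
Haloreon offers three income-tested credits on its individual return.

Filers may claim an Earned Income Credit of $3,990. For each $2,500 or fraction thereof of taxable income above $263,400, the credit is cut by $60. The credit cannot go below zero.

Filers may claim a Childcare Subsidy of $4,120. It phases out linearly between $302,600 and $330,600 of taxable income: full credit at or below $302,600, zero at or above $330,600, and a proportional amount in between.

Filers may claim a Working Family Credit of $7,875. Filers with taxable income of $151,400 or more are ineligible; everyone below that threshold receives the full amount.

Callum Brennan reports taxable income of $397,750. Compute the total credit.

Earned Income Credit: income exceeds $263,400 by $134,350, which is 54 full-or-partial $2,500 increments; reduction = 54 × $60 = $3,240, leaving $750.
Childcare Subsidy: $397,750 is at or above $330,600, so the credit is $0.
Working Family Credit: $397,750 meets or exceeds the $151,400 cutoff, so the credit is $0.
Total: $750 + $0 + $0 = $750.

$750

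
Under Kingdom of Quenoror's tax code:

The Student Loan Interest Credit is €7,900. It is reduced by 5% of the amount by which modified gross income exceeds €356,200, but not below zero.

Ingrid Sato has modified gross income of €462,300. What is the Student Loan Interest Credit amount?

€2,595

Student Loan Interest Credit: 5% of the €106,100 excess over €356,200 is €5,305; credit = €7,900 − €5,305 = €2,595.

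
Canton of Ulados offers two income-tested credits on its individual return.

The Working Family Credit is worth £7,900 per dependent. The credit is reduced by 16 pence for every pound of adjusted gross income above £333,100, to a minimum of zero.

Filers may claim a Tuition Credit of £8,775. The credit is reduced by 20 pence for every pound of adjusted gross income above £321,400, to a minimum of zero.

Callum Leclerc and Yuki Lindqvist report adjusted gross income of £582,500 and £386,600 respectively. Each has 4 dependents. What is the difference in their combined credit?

£23,040

Callum (£582,500): Working Family Credit: base = 4 × £7,900 = £31,600. 16% of the £249,400 excess over £333,100 is £39,904 ≥ base, so the credit is £0. Tuition Credit: 20% of the £261,100 excess over £321,400 is £52,220 ≥ base, so the credit is £0. total £0 + £0 = £0
Yuki (£386,600): Working Family Credit: base = 4 × £7,900 = £31,600. 16% of the £53,500 excess over £333,100 is £8,560; credit = £31,600 − £8,560 = £23,040. Tuition Credit: 20% of the £65,200 excess over £321,400 is £13,040 ≥ base, so the credit is £0. total £23,040 + £0 = £23,040
Difference: |£0 − £23,040| = £23,040.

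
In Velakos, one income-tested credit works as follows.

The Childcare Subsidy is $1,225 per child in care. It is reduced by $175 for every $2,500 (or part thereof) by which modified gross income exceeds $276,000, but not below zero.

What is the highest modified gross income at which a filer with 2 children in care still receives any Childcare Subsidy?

$308,500

Full credit = 2 × $1,225 = $2,450.
After 13 increments the reduction is 13 × $175 = $2,275, leaving $175; one more increment wipes it out. Increment 13 ends at excess 13 × $2,500 = $32,500, so the highest qualifying income is $276,000 + $32,500 = $308,500.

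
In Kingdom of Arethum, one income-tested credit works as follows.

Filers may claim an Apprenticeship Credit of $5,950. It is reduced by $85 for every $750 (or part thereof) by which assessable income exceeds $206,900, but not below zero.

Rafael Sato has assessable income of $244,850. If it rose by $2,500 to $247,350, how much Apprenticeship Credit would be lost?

At $244,850 — income exceeds $206,900 by $37,950, which is 51 full-or-partial $750 increments; reduction = 51 × $85 = $4,335, leaving $1,615.
At $247,350 — income exceeds $206,900 by $40,450, which is 54 full-or-partial $750 increments; reduction = 54 × $85 = $4,590, leaving $1,360.
Lost: $1,615 − $1,360 = $255.

$255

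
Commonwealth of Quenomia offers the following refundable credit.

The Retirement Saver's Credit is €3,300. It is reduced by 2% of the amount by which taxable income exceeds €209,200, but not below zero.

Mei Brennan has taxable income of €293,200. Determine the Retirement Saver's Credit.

€1,620

Retirement Saver's Credit: 2% of the €84,000 excess over €209,200 is €1,680; credit = €3,300 − €1,680 = €1,620.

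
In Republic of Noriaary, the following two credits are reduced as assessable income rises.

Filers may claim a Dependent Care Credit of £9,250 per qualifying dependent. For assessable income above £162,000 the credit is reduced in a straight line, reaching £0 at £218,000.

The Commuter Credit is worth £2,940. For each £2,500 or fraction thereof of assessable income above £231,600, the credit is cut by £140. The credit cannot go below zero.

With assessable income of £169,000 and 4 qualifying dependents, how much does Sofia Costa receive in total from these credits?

£35,315

Dependent Care Credit: base = 4 × £9,250 = £37,000. £169,000 is £7,000 into a £56,000 phase-out range, leaving 49,000/56,000 of the credit: £37,000 × 49,000/56,000 = £32,375.
Commuter Credit: £169,000 is at or below the £231,600 threshold, so the full £2,940 applies.
Total: £32,375 + £2,940 = £35,315.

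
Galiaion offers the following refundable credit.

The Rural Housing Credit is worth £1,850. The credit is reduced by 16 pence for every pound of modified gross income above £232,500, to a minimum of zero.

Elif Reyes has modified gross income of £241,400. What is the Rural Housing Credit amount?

£426

Rural Housing Credit: 16% of the £8,900 excess over £232,500 is £1,424; credit = £1,850 − £1,424 = £426.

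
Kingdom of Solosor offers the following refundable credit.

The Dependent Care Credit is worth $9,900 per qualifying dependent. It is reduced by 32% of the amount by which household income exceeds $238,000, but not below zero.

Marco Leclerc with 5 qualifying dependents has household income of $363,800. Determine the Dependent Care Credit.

Dependent Care Credit: base = 5 × $9,900 = $49,500. 32% of the $125,800 excess over $238,000 is $40,256; credit = $49,500 − $40,256 = $9,244.

$9,244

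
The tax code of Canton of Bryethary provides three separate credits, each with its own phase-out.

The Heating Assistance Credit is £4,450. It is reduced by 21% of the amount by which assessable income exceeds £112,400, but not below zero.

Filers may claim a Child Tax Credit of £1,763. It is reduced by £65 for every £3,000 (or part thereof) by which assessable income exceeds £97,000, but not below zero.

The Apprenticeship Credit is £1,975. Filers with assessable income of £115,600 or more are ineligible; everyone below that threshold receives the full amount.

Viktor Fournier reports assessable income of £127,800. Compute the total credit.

£2,264

Heating Assistance Credit: 21% of the £15,400 excess over £112,400 is £3,234; credit = £4,450 − £3,234 = £1,216.
Child Tax Credit: income exceeds £97,000 by £30,800, which is 11 full-or-partial £3,000 increments; reduction = 11 × £65 = £715, leaving £1,048.
Apprenticeship Credit: £127,800 meets or exceeds the £115,600 cutoff, so the credit is £0.
Total: £1,216 + £1,048 + £0 = £2,264.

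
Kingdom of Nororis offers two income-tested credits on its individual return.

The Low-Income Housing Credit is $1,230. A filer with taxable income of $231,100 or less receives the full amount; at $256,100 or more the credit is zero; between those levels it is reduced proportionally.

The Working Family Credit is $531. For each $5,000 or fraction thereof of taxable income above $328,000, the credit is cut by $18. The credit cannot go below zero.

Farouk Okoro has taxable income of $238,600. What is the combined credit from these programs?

Low-Income Housing Credit: $238,600 is $7,500 into a $25,000 phase-out range, leaving 17,500/25,000 of the credit: $1,230 × 17,500/25,000 = $861.
Working Family Credit: $238,600 is at or below the $328,000 threshold, so the full $531 applies.
Total: $861 + $531 = $1,392.

$1,392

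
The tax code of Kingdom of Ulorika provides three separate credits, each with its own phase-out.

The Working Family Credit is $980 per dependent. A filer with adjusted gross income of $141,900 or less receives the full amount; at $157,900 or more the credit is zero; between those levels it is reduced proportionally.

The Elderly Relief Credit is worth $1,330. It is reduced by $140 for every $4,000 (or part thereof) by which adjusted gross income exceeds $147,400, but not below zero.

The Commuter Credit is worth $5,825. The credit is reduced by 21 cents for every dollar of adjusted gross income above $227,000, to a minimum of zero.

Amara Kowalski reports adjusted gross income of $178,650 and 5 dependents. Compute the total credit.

Working Family Credit: base = 5 × $980 = $4,900. $178,650 is at or above $157,900, so the credit is $0.
Elderly Relief Credit: income exceeds $147,400 by $31,250, which is 8 full-or-partial $4,000 increments; reduction = 8 × $140 = $1,120, leaving $210.
Commuter Credit: $178,650 is at or below the $227,000 threshold, so the full $5,825 applies.
Total: $0 + $210 + $5,825 = $6,035.

$6,035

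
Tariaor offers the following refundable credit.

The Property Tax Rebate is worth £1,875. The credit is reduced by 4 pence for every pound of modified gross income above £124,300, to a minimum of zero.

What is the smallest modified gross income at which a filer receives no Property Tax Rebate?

£171,175

The credit falls by 4% of each pound above £124,300, so it reaches zero when the excess is £1,875 / 4% = £46,875: income = £124,300 + £46,875 = £171,175.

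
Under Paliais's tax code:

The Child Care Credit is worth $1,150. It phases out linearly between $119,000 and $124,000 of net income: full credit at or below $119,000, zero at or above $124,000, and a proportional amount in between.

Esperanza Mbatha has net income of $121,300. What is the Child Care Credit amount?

Child Care Credit: $121,300 is $2,300 into a $5,000 phase-out range, leaving 2,700/5,000 of the credit: $1,150 × 2,700/5,000 = $621.

$621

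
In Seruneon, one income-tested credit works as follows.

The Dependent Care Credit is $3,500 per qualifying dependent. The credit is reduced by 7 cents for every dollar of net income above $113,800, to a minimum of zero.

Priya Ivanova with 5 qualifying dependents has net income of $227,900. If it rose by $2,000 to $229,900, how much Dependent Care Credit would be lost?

$140

At $227,900 — base = 5 × $3,500 = $17,500. 7% of the $114,100 excess over $113,800 is $7,987; credit = $17,500 − $7,987 = $9,513.
At $229,900 — base = 5 × $3,500 = $17,500. 7% of the $116,100 excess over $113,800 is $8,127; credit = $17,500 − $8,127 = $9,373.
Lost: $9,513 − $9,373 = $140.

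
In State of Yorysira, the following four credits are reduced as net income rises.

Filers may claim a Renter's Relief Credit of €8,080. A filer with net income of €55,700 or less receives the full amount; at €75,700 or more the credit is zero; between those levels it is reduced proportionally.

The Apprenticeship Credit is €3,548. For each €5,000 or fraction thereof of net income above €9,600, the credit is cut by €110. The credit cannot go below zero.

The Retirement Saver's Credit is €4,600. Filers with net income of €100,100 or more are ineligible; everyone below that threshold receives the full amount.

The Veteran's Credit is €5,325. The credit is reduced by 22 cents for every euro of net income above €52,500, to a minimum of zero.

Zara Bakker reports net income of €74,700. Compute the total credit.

Renter's Relief Credit: €74,700 is €19,000 into a €20,000 phase-out range, leaving 1,000/20,000 of the credit: €8,080 × 1,000/20,000 = €404.
Apprenticeship Credit: income exceeds €9,600 by €65,100, which is 14 full-or-partial €5,000 increments; reduction = 14 × €110 = €1,540, leaving €2,008.
Retirement Saver's Credit: €74,700 is below the €100,100 cutoff, so the full €4,600 applies.
Veteran's Credit: 22% of the €22,200 excess over €52,500 is €4,884; credit = €5,325 − €4,884 = €441.
Total: €404 + €2,008 + €4,600 + €441 = €7,453.

€7,453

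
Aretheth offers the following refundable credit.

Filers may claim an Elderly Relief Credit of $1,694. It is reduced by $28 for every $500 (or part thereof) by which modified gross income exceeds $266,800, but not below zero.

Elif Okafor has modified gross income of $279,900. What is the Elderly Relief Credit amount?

$938

Elderly Relief Credit: income exceeds $266,800 by $13,100, which is 27 full-or-partial $500 increments; reduction = 27 × $28 = $756, leaving $938.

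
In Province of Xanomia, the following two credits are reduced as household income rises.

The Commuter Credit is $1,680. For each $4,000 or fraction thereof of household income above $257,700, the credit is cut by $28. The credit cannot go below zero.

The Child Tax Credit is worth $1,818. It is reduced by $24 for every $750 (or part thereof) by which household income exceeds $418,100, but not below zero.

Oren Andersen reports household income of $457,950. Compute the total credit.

Commuter Credit: income exceeds $257,700 by $200,250, which is 51 full-or-partial $4,000 increments; reduction = 51 × $28 = $1,428, leaving $252.
Child Tax Credit: income exceeds $418,100 by $39,850, which is 54 full-or-partial $750 increments; reduction = 54 × $24 = $1,296, leaving $522.
Total: $252 + $522 = $774.

$774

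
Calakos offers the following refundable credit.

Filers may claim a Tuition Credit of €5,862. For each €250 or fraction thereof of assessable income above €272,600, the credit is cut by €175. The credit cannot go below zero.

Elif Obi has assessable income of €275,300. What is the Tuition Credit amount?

€3,937

Tuition Credit: income exceeds €272,600 by €2,700, which is 11 full-or-partial €250 increments; reduction = 11 × €175 = €1,925, leaving €3,937.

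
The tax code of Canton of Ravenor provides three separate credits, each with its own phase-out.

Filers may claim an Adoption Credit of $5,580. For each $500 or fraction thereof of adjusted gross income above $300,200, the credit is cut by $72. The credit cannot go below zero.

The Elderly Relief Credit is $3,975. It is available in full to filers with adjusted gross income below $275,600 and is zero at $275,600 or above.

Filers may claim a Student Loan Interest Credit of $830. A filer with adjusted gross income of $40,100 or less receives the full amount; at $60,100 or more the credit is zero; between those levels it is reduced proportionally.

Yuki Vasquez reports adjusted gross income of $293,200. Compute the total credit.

Adoption Credit: $293,200 is at or below the $300,200 threshold, so the full $5,580 applies.
Elderly Relief Credit: $293,200 meets or exceeds the $275,600 cutoff, so the credit is $0.
Student Loan Interest Credit: $293,200 is at or above $60,100, so the credit is $0.
Total: $5,580 + $0 + $0 = $5,580.

$5,580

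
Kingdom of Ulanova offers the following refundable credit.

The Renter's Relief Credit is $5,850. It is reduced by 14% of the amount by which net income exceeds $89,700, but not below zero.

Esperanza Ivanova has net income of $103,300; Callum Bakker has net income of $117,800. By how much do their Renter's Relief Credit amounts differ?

$2,030

Esperanza ($103,300): Renter's Relief Credit: 14% of the $13,600 excess over $89,700 is $1,904; credit = $5,850 − $1,904 = $3,946.
Callum ($117,800): Renter's Relief Credit: 14% of the $28,100 excess over $89,700 is $3,934; credit = $5,850 − $3,934 = $1,916.
Difference: |$3,946 − $1,916| = $2,030.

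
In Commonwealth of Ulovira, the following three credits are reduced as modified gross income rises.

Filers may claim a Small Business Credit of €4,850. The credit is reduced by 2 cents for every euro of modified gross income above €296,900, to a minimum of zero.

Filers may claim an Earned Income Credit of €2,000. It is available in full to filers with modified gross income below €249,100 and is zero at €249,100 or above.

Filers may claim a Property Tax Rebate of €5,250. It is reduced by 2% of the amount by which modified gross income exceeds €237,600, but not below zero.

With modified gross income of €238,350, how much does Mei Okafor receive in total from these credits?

€12,085

Small Business Credit: €238,350 is at or below the €296,900 threshold, so the full €4,850 applies.
Earned Income Credit: €238,350 is below the €249,100 cutoff, so the full €2,000 applies.
Property Tax Rebate: 2% of the €750 excess over €237,600 is €15; credit = €5,250 − €15 = €5,235.
Total: €4,850 + €2,000 + €5,235 = €12,085.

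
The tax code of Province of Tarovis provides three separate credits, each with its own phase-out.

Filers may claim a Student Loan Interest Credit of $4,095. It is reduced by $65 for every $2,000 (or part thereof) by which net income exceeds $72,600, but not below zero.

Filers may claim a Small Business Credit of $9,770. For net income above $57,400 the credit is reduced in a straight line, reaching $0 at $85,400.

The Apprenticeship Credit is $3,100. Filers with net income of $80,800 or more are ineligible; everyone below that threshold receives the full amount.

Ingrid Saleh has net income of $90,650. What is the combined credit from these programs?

Student Loan Interest Credit: income exceeds $72,600 by $18,050, which is 10 full-or-partial $2,000 increments; reduction = 10 × $65 = $650, leaving $3,445.
Small Business Credit: $90,650 is at or above $85,400, so the credit is $0.
Apprenticeship Credit: $90,650 meets or exceeds the $80,800 cutoff, so the credit is $0.
Total: $3,445 + $0 + $0 = $3,445.

$3,445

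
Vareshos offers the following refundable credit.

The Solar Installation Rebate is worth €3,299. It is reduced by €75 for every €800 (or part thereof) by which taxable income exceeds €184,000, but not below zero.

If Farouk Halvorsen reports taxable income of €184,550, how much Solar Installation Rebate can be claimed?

€3,224

Solar Installation Rebate: income exceeds €184,000 by €550, which is 1 full-or-partial €800 increment; reduction = 1 × €75 = €75, leaving €3,224.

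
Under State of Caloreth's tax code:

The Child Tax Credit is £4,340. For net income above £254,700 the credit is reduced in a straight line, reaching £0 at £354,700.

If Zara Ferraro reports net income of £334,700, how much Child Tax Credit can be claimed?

Child Tax Credit: £334,700 is £80,000 into a £100,000 phase-out range, leaving 20,000/100,000 of the credit: £4,340 × 20,000/100,000 = £868.

£868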